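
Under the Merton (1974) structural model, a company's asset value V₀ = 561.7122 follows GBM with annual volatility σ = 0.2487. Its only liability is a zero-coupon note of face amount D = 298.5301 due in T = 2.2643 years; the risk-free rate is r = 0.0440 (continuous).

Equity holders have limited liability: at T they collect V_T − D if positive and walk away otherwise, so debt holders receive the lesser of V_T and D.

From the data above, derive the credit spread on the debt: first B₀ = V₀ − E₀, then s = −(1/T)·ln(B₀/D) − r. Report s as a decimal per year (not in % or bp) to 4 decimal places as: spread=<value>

spread=0.0023

Apply the equity-as-call identities (strike 298.5301, horizon 2.2643 years):
d₁ = [ln(V₀/D) + (r + σ²/2)T] / (σ√T)
   = [ln(561.7122/298.5301) + (0.0440 + 0.5·0.2487²)·2.2643] / (0.2487·√2.2643)
   = [0.632119 + 0.169655] / 0.374234 = 2.142441
d₂ = d₁ − σ√T = 2.142441 − 0.374234 = 1.768208
N(d₁) = 0.983921,  N(d₂) = 0.961487,  e^(−rT) = 0.905173
E₀ = V₀·N(d₁) − D·e^(−rT)·N(d₂)
   = 561.7122·0.983921 − 298.5301·0.905173·0.961487 = 292.866110
B₀ = V₀ − E₀ = 561.7122 − 292.866110 = 268.846090
spread = −(1/T)·ln(B₀/D) − r = −(1/2.2643)·ln(268.846090/298.5301) − 0.0440 = 0.00225346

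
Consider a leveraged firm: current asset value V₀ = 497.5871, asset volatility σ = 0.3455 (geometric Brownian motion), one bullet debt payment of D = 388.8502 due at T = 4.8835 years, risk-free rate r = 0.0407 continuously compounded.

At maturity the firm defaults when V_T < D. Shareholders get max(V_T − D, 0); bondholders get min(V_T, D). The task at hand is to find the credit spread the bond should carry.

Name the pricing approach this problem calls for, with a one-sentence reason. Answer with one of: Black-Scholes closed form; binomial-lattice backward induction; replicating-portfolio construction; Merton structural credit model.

framework: Merton structural credit model

Key observation: the asked-for credit quantity lives on the firm's capital structure — asset value, asset volatility, debt face 388.8502 — which is the structural model's domain.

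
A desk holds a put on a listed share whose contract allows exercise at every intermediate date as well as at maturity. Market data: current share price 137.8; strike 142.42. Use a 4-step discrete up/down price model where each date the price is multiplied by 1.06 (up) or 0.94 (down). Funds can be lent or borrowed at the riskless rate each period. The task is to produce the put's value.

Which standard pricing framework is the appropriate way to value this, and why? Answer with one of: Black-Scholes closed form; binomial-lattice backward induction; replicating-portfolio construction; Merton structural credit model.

Key observation: the defining feature is the embedded early-exercise option across 4 discrete dates on the spot-137.8 tree; pricing the strike-142.42 put means working backward with an exercise test at every node.

framework: binomial-lattice backward induction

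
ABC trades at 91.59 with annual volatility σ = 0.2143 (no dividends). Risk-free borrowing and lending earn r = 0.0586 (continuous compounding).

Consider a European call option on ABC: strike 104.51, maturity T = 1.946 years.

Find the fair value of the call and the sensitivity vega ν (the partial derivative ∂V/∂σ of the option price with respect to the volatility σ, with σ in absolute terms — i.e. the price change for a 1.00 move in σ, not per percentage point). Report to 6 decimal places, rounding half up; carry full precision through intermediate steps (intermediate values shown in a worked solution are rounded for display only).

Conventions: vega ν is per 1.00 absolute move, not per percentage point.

price = 10.172430
ν = 50.767953

σ√T = 0.2143·√1.946 = 0.298947
d₁ = (ln(S/K) + (r+σ²/2)T) / (σ√T) = (ln(91.59/104.51) + (0.0586+0.2143²/2)·1.946) / 0.298947 = (-0.131961 + 0.158720) / 0.298947 = 0.089513
d₂ = d₁ − σ√T = 0.089513 − 0.298947 = -0.209434
e^{−rT} = 0.892226
N(d₁) = 0.535663,  N(d₂) = 0.417055
Call price V = S·N(d₁) − K·e^{−rT}·N(d₂) = 49.061347 − 38.888916 = 10.172430
φ(d₁) = (1/√(2π))·e^{−d₁²/2} = 0.397347
ν = S·φ(d₁)·√T = 50.767953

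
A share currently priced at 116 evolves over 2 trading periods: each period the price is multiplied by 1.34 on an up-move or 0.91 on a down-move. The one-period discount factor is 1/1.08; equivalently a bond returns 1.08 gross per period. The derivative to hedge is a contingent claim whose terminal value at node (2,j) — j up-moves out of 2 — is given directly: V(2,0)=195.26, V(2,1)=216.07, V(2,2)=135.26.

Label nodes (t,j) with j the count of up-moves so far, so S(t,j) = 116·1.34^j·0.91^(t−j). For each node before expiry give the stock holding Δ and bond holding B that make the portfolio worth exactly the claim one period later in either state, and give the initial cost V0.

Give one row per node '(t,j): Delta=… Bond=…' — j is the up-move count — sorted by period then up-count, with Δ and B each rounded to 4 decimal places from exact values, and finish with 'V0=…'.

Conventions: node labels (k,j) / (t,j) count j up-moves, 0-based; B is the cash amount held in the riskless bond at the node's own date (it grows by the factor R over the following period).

Arbitrage-free pricing uses the up-move probability p* = (R−d)/(u−d) = 0.3953, discounting each step at R = 1.08.
At maturity the claim pays: V(2,0)=195.2600, V(2,1)=216.0700, V(2,2)=135.2600
  t=1,j=0: stock 105.5600 → up 141.4504 (V=216.0700), down 96.0596 (V=195.2600). Price 188.4141; hedge Δ=0.4585, bond B=140.0187.
  t=1,j=1: stock 155.4400 → up 208.2896 (V=135.2600), down 141.4504 (V=216.0700). Price 170.4832; hedge Δ=-1.2090, bond B=358.4134.
  t=0,j=0: stock 116.0000 → up 155.4400 (V=170.4832), down 105.5600 (V=188.4141). Price 167.8936; hedge Δ=-0.3595, bond B=209.5934.
Sanity check at the root: Δ(0,0)·S0 + B(0,0) reproduces V0 = 167.8936.

(0,0): Delta=-0.3595 Bond=209.5934
(1,0): Delta=0.4585 Bond=140.0187
(1,1): Delta=-1.2090 Bond=358.4134
V0=167.8936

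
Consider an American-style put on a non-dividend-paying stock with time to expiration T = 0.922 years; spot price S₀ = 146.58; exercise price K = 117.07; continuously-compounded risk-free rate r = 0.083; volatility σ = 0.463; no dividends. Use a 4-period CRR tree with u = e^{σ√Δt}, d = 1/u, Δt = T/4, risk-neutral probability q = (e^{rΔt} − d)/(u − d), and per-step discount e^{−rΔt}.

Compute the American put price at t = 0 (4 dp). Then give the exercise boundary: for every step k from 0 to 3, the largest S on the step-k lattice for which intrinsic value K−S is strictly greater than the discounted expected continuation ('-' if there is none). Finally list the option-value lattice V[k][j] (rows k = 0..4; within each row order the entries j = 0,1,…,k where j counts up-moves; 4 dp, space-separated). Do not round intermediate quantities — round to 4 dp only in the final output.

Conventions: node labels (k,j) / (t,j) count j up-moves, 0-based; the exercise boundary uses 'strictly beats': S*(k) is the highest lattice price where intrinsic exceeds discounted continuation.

price = 9.5171
boundary = - - - 75.2418
tree:
9.5171
16.1465 2.9316
26.5750 5.8335 0.0000
41.8282 11.6079 0.0000 0.0000
56.8251 23.0982 0.0000 0.0000 0.0000

Δt=0.23050  u=1.24893  d=0.80068  q=0.48775  discount=0.98105
step 4 (expiry): payoffs max(K−S,0) = 56.8251 23.0982 0.0000 0.0000 0.0000
step 3: (k=3,j=0): S=75.2418, K−S=41.8282, hold=39.6098 ⇒ V=41.8282 exercise | (k=3,j=1): S=117.3643, K−S=0.0000, hold=11.6079 ⇒ V=11.6079 continue | (k=3,j=2): S=183.0683, K−S=0.0000, hold=0.0000 ⇒ V=0.0000 continue | (k=3,j=3): S=285.5554, K−S=0.0000, hold=0.0000 ⇒ V=0.0000 continue  boundary S*=75.2418
step 2: (k=2,j=0): S=93.9718, K−S=23.0982, hold=26.5750 ⇒ V=26.5750 continue | (k=2,j=1): S=146.5800, K−S=0.0000, hold=5.8335 ⇒ V=5.8335 continue | (k=2,j=2): S=228.6398, K−S=0.0000, hold=0.0000 ⇒ V=0.0000 continue  boundary S*=-
step 1: (k=1,j=0): S=117.3643, K−S=0.0000, hold=16.1465 ⇒ V=16.1465 continue | (k=1,j=1): S=183.0683, K−S=0.0000, hold=2.9316 ⇒ V=2.9316 continue  boundary S*=-
step 0: (k=0,j=0): S=146.5800, K−S=0.0000, hold=9.5171 ⇒ V=9.5171 continue  boundary S*=-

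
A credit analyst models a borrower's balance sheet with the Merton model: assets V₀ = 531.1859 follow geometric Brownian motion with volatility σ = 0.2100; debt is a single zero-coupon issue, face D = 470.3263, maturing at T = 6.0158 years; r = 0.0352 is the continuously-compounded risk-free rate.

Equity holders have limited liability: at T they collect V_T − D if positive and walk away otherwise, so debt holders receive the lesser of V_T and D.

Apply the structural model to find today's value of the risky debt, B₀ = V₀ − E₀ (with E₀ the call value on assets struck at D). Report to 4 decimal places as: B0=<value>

B0=345.0849

Apply the equity-as-call identities (strike 470.3263, horizon 6.0158 years):
d₁ = [ln(V₀/D) + (r + σ²/2)T] / (σ√T)
   = [ln(531.1859/470.3263) + (0.0352 + 0.5·0.2100²)·6.0158] / (0.2100·√6.0158)
   = [0.121685 + 0.344405] / 0.515070 = 0.904906
d₂ = d₁ − σ√T = 0.904906 − 0.515070 = 0.389837
N(d₁) = 0.817243,  N(d₂) = 0.651671,  e^(−rT) = 0.809162
E₀ = V₀·N(d₁) − D·e^(−rT)·N(d₂)
   = 531.1859·0.817243 − 470.3263·0.809162·0.651671 = 186.101028
B₀ = V₀ − E₀ = 531.1859 − 186.101028 = 345.084872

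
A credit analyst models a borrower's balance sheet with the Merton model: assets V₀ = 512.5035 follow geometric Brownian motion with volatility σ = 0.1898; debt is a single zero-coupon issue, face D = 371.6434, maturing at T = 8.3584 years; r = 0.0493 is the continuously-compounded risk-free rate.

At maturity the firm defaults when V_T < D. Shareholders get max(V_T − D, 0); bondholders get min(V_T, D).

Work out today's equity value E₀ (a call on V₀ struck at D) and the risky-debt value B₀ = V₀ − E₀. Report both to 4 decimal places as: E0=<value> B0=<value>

Work the structural quantities from V₀ = 512.5035 against face 371.6434:
d₁ = [ln(V₀/D) + (r + σ²/2)T] / (σ√T)
   = [ln(512.5035/371.6434) + (0.0493 + 0.5·0.1898²)·8.3584] / (0.1898·√8.3584)
   = [0.321373 + 0.562621] / 0.548729 = 1.610984
d₂ = d₁ − σ√T = 1.610984 − 0.548729 = 1.062255
N(d₁) = 0.946408,  N(d₂) = 0.855940,  e^(−rT) = 0.662278
E₀ = V₀·N(d₁) − D·e^(−rT)·N(d₂)
   = 512.5035·0.946408 − 371.6434·0.662278·0.855940 = 274.363860
B₀ = V₀ − E₀ = 512.5035 − 274.363860 = 238.139640

E0=274.3639 B0=238.1396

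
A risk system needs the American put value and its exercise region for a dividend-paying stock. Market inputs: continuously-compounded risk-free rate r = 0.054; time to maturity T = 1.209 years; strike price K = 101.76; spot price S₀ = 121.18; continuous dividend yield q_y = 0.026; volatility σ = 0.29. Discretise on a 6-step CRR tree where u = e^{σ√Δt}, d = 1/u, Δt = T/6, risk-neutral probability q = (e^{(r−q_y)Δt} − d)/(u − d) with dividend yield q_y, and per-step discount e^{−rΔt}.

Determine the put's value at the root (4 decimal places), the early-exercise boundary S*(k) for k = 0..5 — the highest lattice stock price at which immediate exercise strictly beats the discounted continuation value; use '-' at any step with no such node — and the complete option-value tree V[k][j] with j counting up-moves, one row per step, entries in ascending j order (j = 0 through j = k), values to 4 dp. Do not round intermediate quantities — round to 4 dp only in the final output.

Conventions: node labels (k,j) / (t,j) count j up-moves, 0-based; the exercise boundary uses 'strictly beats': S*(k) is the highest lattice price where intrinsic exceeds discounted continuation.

price = 5.7093
boundary = - - - - 71.9929 82.0021
tree:
5.7093
9.0555 2.3426
13.9813 4.1143 0.5448
20.8609 7.1097 1.0782 0.0000
29.7671 12.0270 2.1338 0.0000 0.0000
38.5546 19.7579 4.2228 0.0000 0.0000 0.0000
46.2694 29.7671 8.3571 0.0000 0.0000 0.0000 0.0000

Δt=0.20150, u=1.13903, d=0.87794, q=0.48917, disc=e^(-rΔt)=0.98918
k=6 terminal: V=max(K-S,0) → 46.2694 29.7671 8.3571 0.0000 0.0000 0.0000 0.0000
k=5: j=0 S=63.2054 intr=38.5546 cont=37.7836 V=38.5546[EX]; j=1 S=82.0021 intr=19.7579 cont=19.0851 V=19.7579[EX]; j=2 S=106.3887 intr=0.0000 cont=4.2228 V=4.2228[hold]; j=3 S=138.0277 intr=0.0000 cont=0.0000 V=0.0000[hold]; j=4 S=179.0758 intr=0.0000 cont=0.0000 V=0.0000[hold]; j=5 S=232.3312 intr=0.0000 cont=0.0000 V=0.0000[hold]  S*(5)=82.0021
k=4: j=0 S=71.9929 intr=29.7671 cont=29.0420 V=29.7671[EX]; j=1 S=93.4029 intr=8.3571 cont=12.0270 V=12.0270[hold]; j=2 S=121.1800 intr=0.0000 cont=2.1338 V=2.1338[hold]; j=3 S=157.2178 intr=0.0000 cont=0.0000 V=0.0000[hold]; j=4 S=203.9728 intr=0.0000 cont=0.0000 V=0.0000[hold]  S*(4)=71.9929
k=3: j=0 S=82.0021 intr=19.7579 cont=20.8609 V=20.8609[hold]; j=1 S=106.3887 intr=0.0000 cont=7.1097 V=7.1097[hold]; j=2 S=138.0277 intr=0.0000 cont=1.0782 V=1.0782[hold]; j=3 S=179.0758 intr=0.0000 cont=0.0000 V=0.0000[hold]  S*(3)=-
k=2: j=0 S=93.4029 intr=8.3571 cont=13.9813 V=13.9813[hold]; j=1 S=121.1800 intr=0.0000 cont=4.1143 V=4.1143[hold]; j=2 S=157.2178 intr=0.0000 cont=0.5448 V=0.5448[hold]  S*(2)=-
k=1: j=0 S=106.3887 intr=0.0000 cont=9.0555 V=9.0555[hold]; j=1 S=138.0277 intr=0.0000 cont=2.3426 V=2.3426[hold]  S*(1)=-
k=0: j=0 S=121.1800 intr=0.0000 cont=5.7093 V=5.7093[hold]  S*(0)=-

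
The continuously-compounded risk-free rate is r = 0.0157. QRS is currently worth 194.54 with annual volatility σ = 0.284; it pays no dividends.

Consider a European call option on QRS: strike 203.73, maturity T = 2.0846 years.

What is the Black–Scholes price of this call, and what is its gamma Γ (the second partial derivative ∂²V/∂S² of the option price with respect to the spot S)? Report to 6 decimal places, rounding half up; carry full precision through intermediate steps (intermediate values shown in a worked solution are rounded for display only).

σ√T = 0.284·√2.0846 = 0.410043
d₁ = (ln(S/K) + (r+σ²/2)T) / (σ√T) = (ln(194.54/203.73) + (0.0157+0.284²/2)·2.0846) / 0.410043 = (-0.046158 + 0.116796) / 0.410043 = 0.172270
d₂ = d₁ − σ√T = 0.172270 − 0.410043 = -0.237773
e^{−rT} = 0.967802
N(d₁) = 0.568387,  N(d₂) = 0.406028
Call price V = S·N(d₁) − K·e^{−rT}·N(d₂) = 110.574082 − 80.056723 = 30.517359
φ(d₁) = (1/√(2π))·e^{−d₁²/2} = 0.393066
Γ = φ(d₁) / (S·σ·√T) = 0.004928

price = 30.517359
Γ = 0.004928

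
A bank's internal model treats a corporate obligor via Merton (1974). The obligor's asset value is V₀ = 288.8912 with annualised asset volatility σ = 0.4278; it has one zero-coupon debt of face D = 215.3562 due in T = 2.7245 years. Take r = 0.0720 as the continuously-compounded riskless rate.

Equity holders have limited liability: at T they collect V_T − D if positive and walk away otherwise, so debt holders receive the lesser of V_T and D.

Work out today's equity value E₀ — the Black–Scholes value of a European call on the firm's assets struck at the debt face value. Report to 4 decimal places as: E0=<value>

Equity is a call on the firm's assets struck at D = 215.3562:
d₁ = [ln(V₀/D) + (r + σ²/2)T] / (σ√T)
   = [ln(288.8912/215.3562) + (0.0720 + 0.5·0.4278²)·2.7245] / (0.4278·√2.7245)
   = [0.293757 + 0.445473] / 0.706129 = 1.046876
d₂ = d₁ − σ√T = 1.046876 − 0.706129 = 0.340747
N(d₁) = 0.852422,  N(d₂) = 0.633353,  e^(−rT) = 0.821877
E₀ = V₀·N(d₁) − D·e^(−rT)·N(d₂)
   = 288.8912·0.852422 − 215.3562·0.821877·0.633353 = 134.155921

E0=134.1559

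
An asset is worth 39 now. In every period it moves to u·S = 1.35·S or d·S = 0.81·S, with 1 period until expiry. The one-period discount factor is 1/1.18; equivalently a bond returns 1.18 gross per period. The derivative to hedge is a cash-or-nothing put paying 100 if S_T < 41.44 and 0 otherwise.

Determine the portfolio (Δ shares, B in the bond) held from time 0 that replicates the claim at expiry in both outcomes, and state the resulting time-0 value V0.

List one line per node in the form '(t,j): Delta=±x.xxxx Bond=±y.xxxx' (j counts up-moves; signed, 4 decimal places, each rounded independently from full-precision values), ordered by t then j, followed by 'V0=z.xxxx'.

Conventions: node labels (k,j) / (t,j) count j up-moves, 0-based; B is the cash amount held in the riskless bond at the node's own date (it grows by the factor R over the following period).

Risk-neutral probability p* = (R−d)/(u−d) = (1.18−0.81)/(1.35−0.81) = 0.6852.
Expiry values: V(1,0)=100.0000, V(1,1)=0.0000
(0,0): S=39.0000. Δ = (V_up−V_dn)/(S_up−S_dn) = (0.0000−100.0000)/(52.6500−31.5900) = -4.7483. V = [p*·0.0000 + (1−p*)·100.0000]/1.18 = 26.6792. B = V − Δ·S = 211.8644.
Sanity check at the root: Δ(0,0)·S0 + B(0,0) reproduces V0 = 26.6792.

(0,0): Delta=-4.7483 Bond=211.8644
V0=26.6792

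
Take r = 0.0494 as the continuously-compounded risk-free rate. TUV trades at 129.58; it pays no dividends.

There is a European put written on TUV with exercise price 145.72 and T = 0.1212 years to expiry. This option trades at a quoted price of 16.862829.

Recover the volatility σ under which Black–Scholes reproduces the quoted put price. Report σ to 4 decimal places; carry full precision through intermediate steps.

At σ = 0.3469 the Black–Scholes value reproduces the quote:
σ√T = 0.3469·√0.1212 = 0.120769
d₁ = (ln(S/K) + (r+σ²/2)T) / (σ√T) = (ln(129.58/145.72) + (0.0494+0.3469²/2)·0.1212) / 0.120769 = (-0.117389 + 0.013280) / 0.120769 = -0.862048
d₂ = d₁ − σ√T = -0.862048 − 0.120769 = -0.982817
e^{−rT} = 0.994031
N(−d₁) = 0.805669,  N(−d₂) = 0.837151
V = K·e^{−rT}·N(−d₂) − S·N(−d₁) = 121.261462 − 104.398633 = 16.862829 (the observed quote) — the price is monotone increasing in volatility, hence this σ is the only solution

sigma = 0.3469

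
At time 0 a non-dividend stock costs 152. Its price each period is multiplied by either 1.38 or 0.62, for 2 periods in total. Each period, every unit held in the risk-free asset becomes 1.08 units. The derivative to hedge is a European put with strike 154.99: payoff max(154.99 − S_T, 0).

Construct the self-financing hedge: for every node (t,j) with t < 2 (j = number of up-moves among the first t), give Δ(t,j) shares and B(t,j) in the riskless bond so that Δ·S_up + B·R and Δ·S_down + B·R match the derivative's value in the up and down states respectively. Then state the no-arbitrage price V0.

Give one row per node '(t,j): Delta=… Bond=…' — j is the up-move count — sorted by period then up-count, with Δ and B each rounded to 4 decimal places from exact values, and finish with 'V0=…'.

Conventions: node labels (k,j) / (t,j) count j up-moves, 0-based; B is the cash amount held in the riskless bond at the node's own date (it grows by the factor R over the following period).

Arbitrage-free pricing uses the up-move probability p* = (R−d)/(u−d) = 0.6053, discounting each step at R = 1.08.
At maturity the claim pays: V(2,0)=96.5612, V(2,1)=24.9388, V(2,2)=0.0000
Node (1,0) S=94.2400: V=(p*·24.9388+(1−p*)·96.5612)/1.08=49.2693; Δ=(24.9388−96.5612)/(130.0512−58.4288)=-1.0000; B=V−Δ·S=143.5093
Node (1,1) S=209.7600: V=(p*·0.0000+(1−p*)·24.9388)/1.08=9.1151; Δ=(0.0000−24.9388)/(289.4688−130.0512)=-0.1564; B=V−Δ·S=41.9293
Node (0,0) S=152.0000: V=(p*·9.1151+(1−p*)·49.2693)/1.08=23.1161; Δ=(9.1151−49.2693)/(209.7600−94.2400)=-0.3476; B=V−Δ·S=75.9506
Check: Δ(0,0)·S0 + B(0,0) = 23.1161 = V0.

(0,0): Delta=-0.3476 Bond=75.9506
(1,0): Delta=-1.0000 Bond=143.5093
(1,1): Delta=-0.1564 Bond=41.9293
V0=23.1161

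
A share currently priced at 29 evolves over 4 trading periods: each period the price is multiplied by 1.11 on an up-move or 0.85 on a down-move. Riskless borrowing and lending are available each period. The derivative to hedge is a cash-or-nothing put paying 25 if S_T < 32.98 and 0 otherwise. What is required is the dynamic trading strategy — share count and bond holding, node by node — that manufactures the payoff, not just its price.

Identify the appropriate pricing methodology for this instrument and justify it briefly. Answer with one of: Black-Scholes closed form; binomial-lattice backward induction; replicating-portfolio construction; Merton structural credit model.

Key observation: the task asks for the hedge itself — share and bond holdings at every node of the 4-period tree on spot 29 with factors 1.11/0.85 — which is exactly what the replicating-portfolio construction produces.

framework: replicating-portfolio construction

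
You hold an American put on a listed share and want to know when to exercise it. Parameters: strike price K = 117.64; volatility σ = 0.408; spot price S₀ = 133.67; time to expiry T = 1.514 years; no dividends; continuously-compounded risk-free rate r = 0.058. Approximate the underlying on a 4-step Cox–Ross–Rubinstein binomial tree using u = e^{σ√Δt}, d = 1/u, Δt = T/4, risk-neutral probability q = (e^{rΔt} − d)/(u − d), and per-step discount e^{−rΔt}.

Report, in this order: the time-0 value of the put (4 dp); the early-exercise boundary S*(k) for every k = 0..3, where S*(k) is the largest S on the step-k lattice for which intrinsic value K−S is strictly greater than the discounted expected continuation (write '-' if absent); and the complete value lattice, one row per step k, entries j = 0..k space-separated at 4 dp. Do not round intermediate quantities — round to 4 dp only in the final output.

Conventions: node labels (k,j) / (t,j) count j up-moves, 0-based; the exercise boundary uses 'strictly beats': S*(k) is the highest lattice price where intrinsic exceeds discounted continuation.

price = 13.9752
boundary = - - 80.9112 62.9500
tree:
13.9752
23.0894 4.7983
36.7288 9.4564 0.0000
54.6900 18.6366 0.0000 0.0000
68.6641 36.7288 0.0000 0.0000 0.0000

params: Δt=0.37850 u=1.28532 d=0.77801 q=0.48133 e^(-rΔt)=0.97829
t_4 payoffs: 68.6641 36.7288 0.0000 0.0000 0.0000
t_3: node(3,0) S=62.9500 payoff=54.6900 vs cont=52.1356 → 54.6900 [stop]  node(3,1) S=103.9971 payoff=13.6429 vs cont=18.6366 → 18.6366 [wait]  node(3,2) S=171.8093 payoff=0.0000 vs cont=0.0000 → 0.0000 [wait]  node(3,3) S=283.8391 payoff=0.0000 vs cont=0.0000 → 0.0000 [wait]  ⇒ S*(3)=62.9500
t_2: node(2,0) S=80.9112 payoff=36.7288 vs cont=36.5259 → 36.7288 [stop]  node(2,1) S=133.6700 payoff=0.0000 vs cont=9.4564 → 9.4564 [wait]  node(2,2) S=220.8307 payoff=0.0000 vs cont=0.0000 → 0.0000 [wait]  ⇒ S*(2)=80.9112
t_1: node(1,0) S=103.9971 payoff=13.6429 vs cont=23.0894 → 23.0894 [wait]  node(1,1) S=171.8093 payoff=0.0000 vs cont=4.7983 → 4.7983 [wait]  ⇒ S*(1)=-
t_0: node(0,0) S=133.6700 payoff=0.0000 vs cont=13.9752 → 13.9752 [wait]  ⇒ S*(0)=-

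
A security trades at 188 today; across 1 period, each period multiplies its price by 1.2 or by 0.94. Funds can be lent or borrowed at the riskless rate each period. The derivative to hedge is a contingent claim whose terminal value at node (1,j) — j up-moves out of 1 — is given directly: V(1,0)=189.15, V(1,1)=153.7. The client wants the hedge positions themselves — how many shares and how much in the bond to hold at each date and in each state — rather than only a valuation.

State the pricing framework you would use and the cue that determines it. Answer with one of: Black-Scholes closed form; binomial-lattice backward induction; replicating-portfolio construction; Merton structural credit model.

Key observation: the task asks for the hedge itself — share and bond holdings at every node of the 1-period tree on spot 188 with factors 1.2/0.94 — which is exactly what the replicating-portfolio construction produces.

framework: replicating-portfolio construction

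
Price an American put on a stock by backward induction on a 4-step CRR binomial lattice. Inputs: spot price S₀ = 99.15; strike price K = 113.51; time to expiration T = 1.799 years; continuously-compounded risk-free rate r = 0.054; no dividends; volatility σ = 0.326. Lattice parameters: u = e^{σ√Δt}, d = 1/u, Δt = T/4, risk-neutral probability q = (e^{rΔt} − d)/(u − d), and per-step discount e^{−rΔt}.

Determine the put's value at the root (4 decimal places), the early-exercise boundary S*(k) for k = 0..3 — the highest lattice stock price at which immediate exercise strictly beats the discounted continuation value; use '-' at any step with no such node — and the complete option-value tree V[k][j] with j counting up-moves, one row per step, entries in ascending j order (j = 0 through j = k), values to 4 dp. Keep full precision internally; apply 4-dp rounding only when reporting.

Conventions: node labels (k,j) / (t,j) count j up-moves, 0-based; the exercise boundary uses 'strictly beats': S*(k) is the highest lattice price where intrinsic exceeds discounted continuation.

Δt=0.44975  u=1.24437  d=0.80362  q=0.50134  discount=0.97601
step 4 (expiry): payoffs max(K−S,0) = 72.1577 49.4782 14.3600 0.0000 0.0000
step 3: (k=3,j=0): S=51.4574, K−S=62.0526, hold=59.3291 ⇒ V=62.0526 exercise | (k=3,j=1): S=79.6791, K−S=33.8309, hold=31.1074 ⇒ V=33.8309 exercise | (k=3,j=2): S=123.3790, K−S=0.0000, hold=6.9890 ⇒ V=6.9890 continue | (k=3,j=3): S=191.0459, K−S=0.0000, hold=0.0000 ⇒ V=0.0000 continue  boundary S*=79.6791
step 2: (k=2,j=0): S=64.0318, K−S=49.4782, hold=46.7546 ⇒ V=49.4782 exercise | (k=2,j=1): S=99.1500, K−S=14.3600, hold=19.8852 ⇒ V=19.8852 continue | (k=2,j=2): S=153.5287, K−S=0.0000, hold=3.4015 ⇒ V=3.4015 continue  boundary S*=64.0318
step 1: (k=1,j=0): S=79.6791, K−S=33.8309, hold=33.8109 ⇒ V=33.8309 exercise | (k=1,j=1): S=123.3790, K−S=0.0000, hold=11.3425 ⇒ V=11.3425 continue  boundary S*=79.6791
step 0: (k=0,j=0): S=99.1500, K−S=14.3600, hold=22.0154 ⇒ V=22.0154 continue  boundary S*=-

price = 22.0154
boundary = - 79.6791 64.0318 79.6791
tree:
22.0154
33.8309 11.3425
49.4782 19.8852 3.4015
62.0526 33.8309 6.9890 0.0000
72.1577 49.4782 14.3600 0.0000 0.0000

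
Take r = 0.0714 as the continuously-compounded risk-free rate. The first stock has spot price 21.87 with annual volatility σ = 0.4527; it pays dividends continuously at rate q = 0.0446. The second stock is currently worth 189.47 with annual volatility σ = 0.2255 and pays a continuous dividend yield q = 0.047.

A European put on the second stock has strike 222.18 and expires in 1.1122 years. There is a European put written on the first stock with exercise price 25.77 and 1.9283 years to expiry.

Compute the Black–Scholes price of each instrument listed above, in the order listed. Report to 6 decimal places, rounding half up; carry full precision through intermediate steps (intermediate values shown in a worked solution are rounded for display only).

price(the second stock put K=222.18) = 33.645590
price(the first stock put K=25.77) = 6.520294

[the second stock put K=222.18]
σ√T = 0.2255·√1.1122 = 0.237814
d₁ = (ln(S/K) + (r−q+σ²/2)T) / (σ√T) = (ln(189.47/222.18) + (0.0714−0.047+0.2255²/2)·1.1122) / 0.237814 = (-0.159257 + 0.055416) / 0.237814 = -0.436650
d₂ = d₁ − σ√T = -0.436650 − 0.237814 = -0.674464
e^{−rT} = 0.923660
e^{−qT} = 0.949069
N(−d₁) = 0.668817,  N(−d₂) = 0.749992
price = K·e^{−rT}·N(−d₂) − S·e^{−qT}·N(−d₁) = 153.912461 − 120.266870 = 33.645590
[the first stock put K=25.77]
σ√T = 0.4527·√1.9283 = 0.628634
d₁ = (ln(S/K) + (r−q+σ²/2)T) / (σ√T) = (ln(21.87/25.77) + (0.0714−0.0446+0.4527²/2)·1.9283) / 0.628634 = (-0.164095 + 0.249269) / 0.628634 = 0.135490
d₂ = d₁ − σ√T = 0.135490 − 0.628634 = -0.493144
e^{−rT} = 0.871377
e^{−qT} = 0.917592
N(−d₁) = 0.446112,  N(−d₂) = 0.689045
price = K·e^{−rT}·N(−d₂) − S·e^{−qT}·N(−d₁) = 15.472761 − 8.952466 = 6.520294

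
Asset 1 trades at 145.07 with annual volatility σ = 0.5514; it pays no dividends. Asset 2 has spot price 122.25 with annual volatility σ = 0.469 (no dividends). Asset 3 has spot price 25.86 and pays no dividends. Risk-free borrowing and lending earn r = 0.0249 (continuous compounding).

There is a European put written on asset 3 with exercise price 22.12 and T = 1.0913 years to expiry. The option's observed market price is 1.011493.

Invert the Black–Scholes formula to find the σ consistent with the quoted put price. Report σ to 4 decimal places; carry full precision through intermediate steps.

sigma = 0.2679

At σ = 0.2679 the Black–Scholes value reproduces the quote:
σ√T = 0.2679·√1.0913 = 0.279863
d₁ = (ln(S/K) + (r+σ²/2)T) / (σ√T) = (ln(25.86/22.12) + (0.0249+0.2679²/2)·1.0913) / 0.279863 = (0.156215 + 0.066335) / 0.279863 = 0.795212
d₂ = d₁ − σ√T = 0.795212 − 0.279863 = 0.515350
e^{−rT} = 0.973193
N(−d₁) = 0.213245,  N(−d₂) = 0.303154
V = K·e^{−rT}·N(−d₂) − S·N(−d₁) = 6.526010 − 5.514517 = 1.011493 (equal to the quote); since ∂V/∂σ > 0 for all σ, the implied volatility is unique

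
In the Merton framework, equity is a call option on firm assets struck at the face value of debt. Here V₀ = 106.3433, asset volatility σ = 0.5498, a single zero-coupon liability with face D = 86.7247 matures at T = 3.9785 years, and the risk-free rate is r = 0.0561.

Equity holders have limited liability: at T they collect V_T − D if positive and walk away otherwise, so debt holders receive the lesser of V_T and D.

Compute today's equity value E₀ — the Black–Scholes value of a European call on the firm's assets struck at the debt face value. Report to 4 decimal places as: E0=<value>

Equity is a call on the firm's assets struck at D = 86.7247:
d₁ = [ln(V₀/D) + (r + σ²/2)T] / (σ√T)
   = [ln(106.3433/86.7247) + (0.0561 + 0.5·0.5498²)·3.9785] / (0.5498·√3.9785)
   = [0.203934 + 0.824504] / 1.096641 = 0.937808
d₂ = d₁ − σ√T = 0.937808 − 1.096641 = -0.158833
N(d₁) = 0.825828,  N(d₂) = 0.436900,  e^(−rT) = 0.799960
E₀ = V₀·N(d₁) − D·e^(−rT)·N(d₂)
   = 106.3433·0.825828 − 86.7247·0.799960·0.436900 = 57.510811

E0=57.5108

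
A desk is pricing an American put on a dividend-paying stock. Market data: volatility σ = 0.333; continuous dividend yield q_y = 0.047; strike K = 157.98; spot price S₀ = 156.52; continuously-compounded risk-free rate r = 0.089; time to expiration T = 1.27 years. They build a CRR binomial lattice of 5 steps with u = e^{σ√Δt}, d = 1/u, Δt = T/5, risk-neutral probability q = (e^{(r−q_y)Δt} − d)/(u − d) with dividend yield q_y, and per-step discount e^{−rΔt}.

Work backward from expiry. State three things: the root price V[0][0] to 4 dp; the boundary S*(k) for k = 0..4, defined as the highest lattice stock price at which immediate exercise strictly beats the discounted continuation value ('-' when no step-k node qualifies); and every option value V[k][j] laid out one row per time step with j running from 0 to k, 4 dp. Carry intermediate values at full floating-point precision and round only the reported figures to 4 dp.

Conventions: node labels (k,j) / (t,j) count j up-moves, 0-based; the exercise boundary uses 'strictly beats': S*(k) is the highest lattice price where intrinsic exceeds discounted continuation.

params: Δt=0.25400 u=1.18273 d=0.84550 q=0.48994 e^(-rΔt)=0.97765
t_5 payoffs: 90.3501 63.3756 25.6423 0.0000 0.0000 0.0000
t_4: node(4,0) S=79.9880 payoff=77.9920 vs cont=75.4100 → 77.9920 [stop]  node(4,1) S=111.8916 payoff=46.0884 vs cont=43.8850 → 46.0884 [stop]  node(4,2) S=156.5200 payoff=1.4600 vs cont=12.7866 → 12.7866 [wait]  node(4,3) S=218.9486 payoff=0.0000 vs cont=0.0000 → 0.0000 [wait]  node(4,4) S=306.2772 payoff=0.0000 vs cont=0.0000 → 0.0000 [wait]  ⇒ S*(4)=111.8916
t_3: node(3,0) S=94.6044 payoff=63.3756 vs cont=60.9671 → 63.3756 [stop]  node(3,1) S=132.3377 payoff=25.6423 vs cont=29.1069 → 29.1069 [wait]  node(3,2) S=185.1212 payoff=0.0000 vs cont=6.3761 → 6.3761 [wait]  node(3,3) S=258.9575 payoff=0.0000 vs cont=0.0000 → 0.0000 [wait]  ⇒ S*(3)=94.6044
t_2: node(2,0) S=111.8916 payoff=46.0884 vs cont=45.5445 → 46.0884 [stop]  node(2,1) S=156.5200 payoff=1.4600 vs cont=17.5684 → 17.5684 [wait]  node(2,2) S=218.9486 payoff=0.0000 vs cont=3.1795 → 3.1795 [wait]  ⇒ S*(2)=111.8916
t_1: node(1,0) S=132.3377 payoff=25.6423 vs cont=31.3973 → 31.3973 [wait]  node(1,1) S=185.1212 payoff=0.0000 vs cont=10.2835 → 10.2835 [wait]  ⇒ S*(1)=-
t_0: node(0,0) S=156.5200 payoff=1.4600 vs cont=20.5821 → 20.5821 [wait]  ⇒ S*(0)=-

price = 20.5821
boundary = - - 111.8916 94.6044 111.8916
tree:
20.5821
31.3973 10.2835
46.0884 17.5684 3.1795
63.3756 29.1069 6.3761 0.0000
77.9920 46.0884 12.7866 0.0000 0.0000
90.3501 63.3756 25.6423 0.0000 0.0000 0.0000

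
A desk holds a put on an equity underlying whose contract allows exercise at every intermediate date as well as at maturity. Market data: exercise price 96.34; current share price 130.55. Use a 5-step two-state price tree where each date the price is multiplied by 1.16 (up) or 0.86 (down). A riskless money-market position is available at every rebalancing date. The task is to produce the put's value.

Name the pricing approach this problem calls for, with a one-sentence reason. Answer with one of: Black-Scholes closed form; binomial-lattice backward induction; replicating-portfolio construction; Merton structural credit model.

Key observation: the exercise right at every one of the 5 steps is what matters: each node needs max(96.34 − S, continuation), which only the stepwise tree valuation starting from spot 130.55 delivers.

framework: binomial-lattice backward induction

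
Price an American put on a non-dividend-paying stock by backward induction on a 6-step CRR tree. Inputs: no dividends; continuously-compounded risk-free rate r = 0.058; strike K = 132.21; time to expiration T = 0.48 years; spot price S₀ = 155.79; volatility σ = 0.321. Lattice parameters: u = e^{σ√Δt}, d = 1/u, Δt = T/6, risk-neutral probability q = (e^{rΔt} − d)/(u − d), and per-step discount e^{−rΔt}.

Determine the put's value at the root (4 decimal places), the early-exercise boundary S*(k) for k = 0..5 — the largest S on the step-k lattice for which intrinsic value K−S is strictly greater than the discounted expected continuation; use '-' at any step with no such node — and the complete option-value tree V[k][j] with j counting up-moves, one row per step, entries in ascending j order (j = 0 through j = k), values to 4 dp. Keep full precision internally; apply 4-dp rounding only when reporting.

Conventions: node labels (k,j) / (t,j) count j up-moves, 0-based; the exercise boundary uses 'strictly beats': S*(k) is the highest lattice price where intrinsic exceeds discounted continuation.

Δt=0.08000  u=1.09504  d=0.91321  q=0.50289  discount=0.99537
step 6 (expiry): payoffs max(K−S,0) = 41.8543 23.8630 2.2893 0.0000 0.0000 0.0000 0.0000
step 5: (k=5,j=0): S=98.9432, K−S=33.2668, hold=32.6547 ⇒ V=33.2668 exercise | (k=5,j=1): S=118.6445, K−S=13.5655, hold=12.9535 ⇒ V=13.5655 exercise | (k=5,j=2): S=142.2685, K−S=0.0000, hold=1.1328 ⇒ V=1.1328 continue | (k=5,j=3): S=170.5966, K−S=0.0000, hold=0.0000 ⇒ V=0.0000 continue | (k=5,j=4): S=204.5651, K−S=0.0000, hold=0.0000 ⇒ V=0.0000 continue | (k=5,j=5): S=245.2974, K−S=0.0000, hold=0.0000 ⇒ V=0.0000 continue  boundary S*=118.6445
step 4: (k=4,j=0): S=108.3470, K−S=23.8630, hold=23.2510 ⇒ V=23.8630 exercise | (k=4,j=1): S=129.9207, K−S=2.2893, hold=7.2793 ⇒ V=7.2793 continue | (k=4,j=2): S=155.7900, K−S=0.0000, hold=0.5605 ⇒ V=0.5605 continue | (k=4,j=3): S=186.8104, K−S=0.0000, hold=0.0000 ⇒ V=0.0000 continue | (k=4,j=4): S=224.0074, K−S=0.0000, hold=0.0000 ⇒ V=0.0000 continue  boundary S*=108.3470
step 3: (k=3,j=0): S=118.6445, K−S=13.5655, hold=15.4513 ⇒ V=15.4513 continue | (k=3,j=1): S=142.2685, K−S=0.0000, hold=3.8824 ⇒ V=3.8824 continue | (k=3,j=2): S=170.5966, K−S=0.0000, hold=0.2773 ⇒ V=0.2773 continue | (k=3,j=3): S=204.5651, K−S=0.0000, hold=0.0000 ⇒ V=0.0000 continue  boundary S*=-
step 2: (k=2,j=0): S=129.9207, K−S=2.2893, hold=9.5888 ⇒ V=9.5888 continue | (k=2,j=1): S=155.7900, K−S=0.0000, hold=2.0599 ⇒ V=2.0599 continue | (k=2,j=2): S=186.8104, K−S=0.0000, hold=0.1372 ⇒ V=0.1372 continue  boundary S*=-
step 1: (k=1,j=0): S=142.2685, K−S=0.0000, hold=5.7757 ⇒ V=5.7757 continue | (k=1,j=1): S=170.5966, K−S=0.0000, hold=1.0879 ⇒ V=1.0879 continue  boundary S*=-
step 0: (k=0,j=0): S=155.7900, K−S=0.0000, hold=3.4024 ⇒ V=3.4024 continue  boundary S*=-

price = 3.4024
boundary = - - - - 108.3470 118.6445
tree:
3.4024
5.7757 1.0879
9.5888 2.0599 0.1372
15.4513 3.8824 0.2773 0.0000
23.8630 7.2793 0.5605 0.0000 0.0000
33.2668 13.5655 1.1328 0.0000 0.0000 0.0000
41.8543 23.8630 2.2893 0.0000 0.0000 0.0000 0.0000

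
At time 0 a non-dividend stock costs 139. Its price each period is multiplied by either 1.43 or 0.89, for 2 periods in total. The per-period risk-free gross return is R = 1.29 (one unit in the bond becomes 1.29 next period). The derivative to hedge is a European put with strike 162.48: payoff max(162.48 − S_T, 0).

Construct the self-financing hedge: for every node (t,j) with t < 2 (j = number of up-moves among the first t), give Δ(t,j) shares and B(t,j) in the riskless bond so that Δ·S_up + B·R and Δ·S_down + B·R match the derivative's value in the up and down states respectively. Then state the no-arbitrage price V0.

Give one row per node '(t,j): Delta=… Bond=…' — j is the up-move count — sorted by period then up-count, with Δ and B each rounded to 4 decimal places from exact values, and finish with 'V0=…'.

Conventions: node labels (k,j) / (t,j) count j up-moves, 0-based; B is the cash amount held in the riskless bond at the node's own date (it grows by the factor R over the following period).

(0,0): Delta=-0.1402 Bond=21.6096
(1,0): Delta=-0.7841 Bond=107.5232
(1,1): Delta=0.0000 Bond=0.0000
V0=2.1156

Risk-neutral probability p* = (R−d)/(u−d) = (1.29−0.89)/(1.43−0.89) = 0.7407.
Payoffs at expiry: V(2,0)=52.3781, V(2,1)=0.0000, V(2,2)=0.0000
(1,0): S=123.7100. Δ = (V_up−V_dn)/(S_up−S_dn) = (0.0000−52.3781)/(176.9053−110.1019) = -0.7841. V = [p*·0.0000 + (1−p*)·52.3781]/1.29 = 10.5267. B = V − Δ·S = 107.5232.
(1,1): S=198.7700. Δ = (V_up−V_dn)/(S_up−S_dn) = (0.0000−0.0000)/(284.2411−176.9053) = 0.0000. V = [p*·0.0000 + (1−p*)·0.0000]/1.29 = 0.0000. B = V − Δ·S = 0.0000.
(0,0): S=139.0000. Δ = (V_up−V_dn)/(S_up−S_dn) = (0.0000−10.5267)/(198.7700−123.7100) = -0.1402. V = [p*·0.0000 + (1−p*)·10.5267]/1.29 = 2.1156. B = V − Δ·S = 21.6096.
Verification: the root portfolio costs Δ(0,0)·S0 + B(0,0) = 2.1156, matching V0.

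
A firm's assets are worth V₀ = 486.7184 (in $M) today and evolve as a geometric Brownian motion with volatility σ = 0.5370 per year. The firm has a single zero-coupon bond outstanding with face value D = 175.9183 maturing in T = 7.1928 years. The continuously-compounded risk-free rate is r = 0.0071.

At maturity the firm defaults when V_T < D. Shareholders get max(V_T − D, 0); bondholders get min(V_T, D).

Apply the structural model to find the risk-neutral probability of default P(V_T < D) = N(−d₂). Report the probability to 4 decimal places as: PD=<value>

Equity is a call on the firm's assets struck at D = 175.9183:
d₁ = [ln(V₀/D) + (r + σ²/2)T] / (σ√T)
   = [ln(486.7184/175.9183) + (0.0071 + 0.5·0.5370²)·7.1928] / (0.5370·√7.1928)
   = [1.017666 + 1.088159] / 1.440202 = 1.462174
d₂ = d₁ − σ√T = 1.462174 − 1.440202 = 0.021972
risk-neutral PD = N(−d₂) = N(-0.021972) = 0.491235

PD=0.4912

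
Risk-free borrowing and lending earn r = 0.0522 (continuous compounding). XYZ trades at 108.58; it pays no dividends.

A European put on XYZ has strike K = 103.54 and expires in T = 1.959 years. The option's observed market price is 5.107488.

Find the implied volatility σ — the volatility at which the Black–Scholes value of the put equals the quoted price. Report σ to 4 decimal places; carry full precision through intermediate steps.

At σ = 0.1970 the Black–Scholes value reproduces the quote:
σ√T = 0.197·√1.959 = 0.275730
d₁ = (ln(S/K) + (r+σ²/2)T) / (σ√T) = (ln(108.58/103.54) + (0.0522+0.197²/2)·1.959) / 0.275730 = (0.047529 + 0.140273) / 0.275730 = 0.681111
d₂ = d₁ − σ√T = 0.681111 − 0.275730 = 0.405381
e^{−rT} = 0.902795
N(−d₁) = 0.247901,  N(−d₂) = 0.342599
V = K·e^{−rT}·N(−d₂) − S·N(−d₁) = 32.024545 − 26.917057 = 5.107488 (the quoted price), and the Black–Scholes price is strictly increasing in σ, so σ is unique

sigma = 0.1970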